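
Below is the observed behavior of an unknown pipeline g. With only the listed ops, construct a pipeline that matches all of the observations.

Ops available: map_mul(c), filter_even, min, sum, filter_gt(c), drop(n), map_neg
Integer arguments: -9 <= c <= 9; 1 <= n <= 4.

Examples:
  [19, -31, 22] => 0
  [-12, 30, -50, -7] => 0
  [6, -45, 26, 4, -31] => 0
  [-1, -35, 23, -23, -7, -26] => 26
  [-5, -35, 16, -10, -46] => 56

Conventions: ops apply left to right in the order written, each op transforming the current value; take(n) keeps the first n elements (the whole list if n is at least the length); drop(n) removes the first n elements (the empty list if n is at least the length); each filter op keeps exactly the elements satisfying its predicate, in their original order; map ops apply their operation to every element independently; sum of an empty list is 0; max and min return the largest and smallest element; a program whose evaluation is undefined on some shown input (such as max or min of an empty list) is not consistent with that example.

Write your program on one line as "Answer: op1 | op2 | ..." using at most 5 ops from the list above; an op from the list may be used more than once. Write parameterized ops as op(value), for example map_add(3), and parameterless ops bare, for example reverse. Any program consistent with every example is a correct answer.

drop(3) | filter_even | map_neg | filter_gt(2) | sum

Check, running the answer program on each example:
  [19, -31, 22] -> [] -> [] -> [] -> [] -> 0
  [-12, 30, -50, -7] -> [-7] -> [] -> [] -> [] -> 0
  [6, -45, 26, 4, -31] -> [4, -31] -> [4] -> [-4] -> [] -> 0
  [-1, -35, 23, -23, -7, -26] -> [-23, -7, -26] -> [-26] -> [26] -> [26] -> 26
  [-5, -35, 16, -10, -46] -> [-10, -46] -> [-10, -46] -> [10, 46] -> [10, 46] -> 56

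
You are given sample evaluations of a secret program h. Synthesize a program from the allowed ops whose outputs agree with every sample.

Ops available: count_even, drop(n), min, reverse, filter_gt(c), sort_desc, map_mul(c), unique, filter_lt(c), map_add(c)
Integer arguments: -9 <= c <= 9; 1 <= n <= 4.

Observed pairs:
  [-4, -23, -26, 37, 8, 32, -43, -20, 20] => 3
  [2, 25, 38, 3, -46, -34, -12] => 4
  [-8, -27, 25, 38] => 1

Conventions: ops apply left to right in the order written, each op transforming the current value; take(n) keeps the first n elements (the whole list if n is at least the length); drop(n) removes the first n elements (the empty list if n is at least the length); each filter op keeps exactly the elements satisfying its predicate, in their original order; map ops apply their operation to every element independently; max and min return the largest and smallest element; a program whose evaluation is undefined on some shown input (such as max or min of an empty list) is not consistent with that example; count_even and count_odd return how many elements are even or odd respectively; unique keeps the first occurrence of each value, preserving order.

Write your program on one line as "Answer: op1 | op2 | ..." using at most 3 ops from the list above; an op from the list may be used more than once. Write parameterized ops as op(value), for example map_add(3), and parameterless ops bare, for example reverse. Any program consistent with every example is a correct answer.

filter_lt(6) | reverse | count_even

Check, running the answer program on each example:
  [-4, -23, -26, 37, 8, 32, -43, -20, 20] -> [-4, -23, -26, -43, -20] -> [-20, -43, -26, -23, -4] -> 3
  [2, 25, 38, 3, -46, -34, -12] -> [2, 3, -46, -34, -12] -> [-12, -34, -46, 3, 2] -> 4
  [-8, -27, 25, 38] -> [-8, -27] -> [-27, -8] -> 1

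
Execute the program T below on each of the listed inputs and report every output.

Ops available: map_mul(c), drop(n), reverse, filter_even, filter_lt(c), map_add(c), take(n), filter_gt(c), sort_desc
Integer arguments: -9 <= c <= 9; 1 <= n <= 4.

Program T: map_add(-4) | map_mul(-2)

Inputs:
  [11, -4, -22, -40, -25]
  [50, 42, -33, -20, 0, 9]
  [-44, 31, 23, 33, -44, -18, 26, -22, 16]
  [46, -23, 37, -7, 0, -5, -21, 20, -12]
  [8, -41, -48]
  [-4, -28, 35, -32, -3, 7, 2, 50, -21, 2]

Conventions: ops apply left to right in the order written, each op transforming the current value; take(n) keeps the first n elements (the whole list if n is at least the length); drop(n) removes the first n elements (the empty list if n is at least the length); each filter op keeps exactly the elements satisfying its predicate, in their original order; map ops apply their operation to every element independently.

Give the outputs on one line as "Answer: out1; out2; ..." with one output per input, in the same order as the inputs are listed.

Execution, op by op:
  [11, -4, -22, -40, -25] -> [7, -8, -26, -44, -29] -> [-14, 16, 52, 88, 58]
  [50, 42, -33, -20, 0, 9] -> [46, 38, -37, -24, -4, 5] -> [-92, -76, 74, 48, 8, -10]
  [-44, 31, 23, 33, -44, -18, 26, -22, 16] -> [-48, 27, 19, 29, -48, -22, 22, -26, 12] -> [96, -54, -38, -58, 96, 44, -44, 52, -24]
  [46, -23, 37, -7, 0, -5, -21, 20, -12] -> [42, -27, 33, -11, -4, -9, -25, 16, -16] -> [-84, 54, -66, 22, 8, 18, 50, -32, 32]
  [8, -41, -48] -> [4, -45, -52] -> [-8, 90, 104]
  [-4, -28, 35, -32, -3, 7, 2, 50, -21, 2] -> [-8, -32, 31, -36, -7, 3, -2, 46, -25, -2] -> [16, 64, -62, 72, 14, -6, 4, -92, 50, 4]

[-14, 16, 52, 88, 58]; [-92, -76, 74, 48, 8, -10]; [96, -54, -38, -58, 96, 44, -44, 52, -24]; [-84, 54, -66, 22, 8, 18, 50, -32, 32]; [-8, 90, 104]; [16, 64, -62, 72, 14, -6, 4, -92, 50, 4]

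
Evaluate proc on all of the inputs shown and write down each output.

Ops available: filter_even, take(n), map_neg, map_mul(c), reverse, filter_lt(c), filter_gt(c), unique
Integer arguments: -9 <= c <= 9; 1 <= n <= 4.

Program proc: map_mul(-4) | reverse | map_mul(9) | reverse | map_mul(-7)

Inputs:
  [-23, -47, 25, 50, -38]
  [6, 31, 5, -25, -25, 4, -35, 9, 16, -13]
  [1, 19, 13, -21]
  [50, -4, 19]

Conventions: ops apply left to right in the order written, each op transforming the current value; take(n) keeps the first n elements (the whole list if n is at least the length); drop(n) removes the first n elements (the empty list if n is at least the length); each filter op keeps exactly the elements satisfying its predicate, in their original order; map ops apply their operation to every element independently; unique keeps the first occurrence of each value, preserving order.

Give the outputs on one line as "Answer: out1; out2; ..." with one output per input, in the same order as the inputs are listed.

Execution, op by op:
  [-23, -47, 25, 50, -38] -> [92, 188, -100, -200, 152] -> [152, -200, -100, 188, 92] -> [1368, -1800, -900, 1692, 828] -> [828, 1692, -900, -1800, 1368] -> [-5796, -11844, 6300, 12600, -9576]
  [6, 31, 5, -25, -25, 4, -35, 9, 16, -13] -> [-24, -124, -20, 100, 100, -16, 140, -36, -64, 52] -> [52, -64, -36, 140, -16, 100, 100, -20, -124, -24] -> [468, -576, -324, 1260, -144, 900, 900, -180, -1116, -216] -> [-216, -1116, -180, 900, 900, -144, 1260, -324, -576, 468] -> [1512, 7812, 1260, -6300, -6300, 1008, -8820, 2268, 4032, -3276]
  [1, 19, 13, -21] -> [-4, -76, -52, 84] -> [84, -52, -76, -4] -> [756, -468, -684, -36] -> [-36, -684, -468, 756] -> [252, 4788, 3276, -5292]
  [50, -4, 19] -> [-200, 16, -76] -> [-76, 16, -200] -> [-684, 144, -1800] -> [-1800, 144, -684] -> [12600, -1008, 4788]

[-5796, -11844, 6300, 12600, -9576]; [1512, 7812, 1260, -6300, -6300, 1008, -8820, 2268, 4032, -3276]; [252, 4788, 3276, -5292]; [12600, -1008, 4788]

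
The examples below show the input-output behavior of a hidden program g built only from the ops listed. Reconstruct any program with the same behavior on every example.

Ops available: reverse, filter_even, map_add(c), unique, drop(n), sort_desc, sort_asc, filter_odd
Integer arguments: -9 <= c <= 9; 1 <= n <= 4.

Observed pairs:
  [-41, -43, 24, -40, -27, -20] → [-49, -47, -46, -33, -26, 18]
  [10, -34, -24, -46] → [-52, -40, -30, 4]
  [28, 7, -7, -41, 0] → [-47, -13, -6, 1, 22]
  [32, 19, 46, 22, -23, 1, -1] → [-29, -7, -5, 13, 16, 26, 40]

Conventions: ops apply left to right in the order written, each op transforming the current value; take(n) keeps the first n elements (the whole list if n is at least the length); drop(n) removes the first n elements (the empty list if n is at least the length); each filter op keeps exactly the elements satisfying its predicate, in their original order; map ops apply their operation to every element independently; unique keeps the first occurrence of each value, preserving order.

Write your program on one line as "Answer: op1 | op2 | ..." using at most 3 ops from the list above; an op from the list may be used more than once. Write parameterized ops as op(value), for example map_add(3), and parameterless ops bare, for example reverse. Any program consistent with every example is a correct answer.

map_add(-6) | sort_desc | reverse

Check, running the answer program on each example:
  [-41, -43, 24, -40, -27, -20] -> [-47, -49, 18, -46, -33, -26] -> [18, -26, -33, -46, -47, -49] -> [-49, -47, -46, -33, -26, 18]
  [10, -34, -24, -46] -> [4, -40, -30, -52] -> [4, -30, -40, -52] -> [-52, -40, -30, 4]
  [28, 7, -7, -41, 0] -> [22, 1, -13, -47, -6] -> [22, 1, -6, -13, -47] -> [-47, -13, -6, 1, 22]
  [32, 19, 46, 22, -23, 1, -1] -> [26, 13, 40, 16, -29, -5, -7] -> [40, 26, 16, 13, -5, -7, -29] -> [-29, -7, -5, 13, 16, 26, 40]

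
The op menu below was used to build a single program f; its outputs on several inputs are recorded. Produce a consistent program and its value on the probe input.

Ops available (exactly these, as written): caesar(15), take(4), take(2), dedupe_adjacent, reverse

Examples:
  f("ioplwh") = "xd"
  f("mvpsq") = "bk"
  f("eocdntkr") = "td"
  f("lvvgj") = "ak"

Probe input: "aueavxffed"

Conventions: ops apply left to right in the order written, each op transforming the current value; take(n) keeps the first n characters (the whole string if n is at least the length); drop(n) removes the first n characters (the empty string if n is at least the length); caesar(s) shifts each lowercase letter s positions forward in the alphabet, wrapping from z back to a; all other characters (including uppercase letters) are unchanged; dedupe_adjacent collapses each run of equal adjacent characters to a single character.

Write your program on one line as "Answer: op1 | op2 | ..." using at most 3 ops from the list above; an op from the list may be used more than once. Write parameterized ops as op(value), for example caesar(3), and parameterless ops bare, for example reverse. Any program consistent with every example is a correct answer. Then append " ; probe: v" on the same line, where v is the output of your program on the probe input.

caesar(15) | take(2) ; probe: "pj"

Check, running the answer program on each example:
  "ioplwh" -> "xdealw" -> "xd"
  "mvpsq" -> "bkehf" -> "bk"
  "eocdntkr" -> "tdrscizg" -> "td"
  "lvvgj" -> "akkvy" -> "ak"
  probe: "aueavxffed" -> "pjtpkmuuts" -> "pj"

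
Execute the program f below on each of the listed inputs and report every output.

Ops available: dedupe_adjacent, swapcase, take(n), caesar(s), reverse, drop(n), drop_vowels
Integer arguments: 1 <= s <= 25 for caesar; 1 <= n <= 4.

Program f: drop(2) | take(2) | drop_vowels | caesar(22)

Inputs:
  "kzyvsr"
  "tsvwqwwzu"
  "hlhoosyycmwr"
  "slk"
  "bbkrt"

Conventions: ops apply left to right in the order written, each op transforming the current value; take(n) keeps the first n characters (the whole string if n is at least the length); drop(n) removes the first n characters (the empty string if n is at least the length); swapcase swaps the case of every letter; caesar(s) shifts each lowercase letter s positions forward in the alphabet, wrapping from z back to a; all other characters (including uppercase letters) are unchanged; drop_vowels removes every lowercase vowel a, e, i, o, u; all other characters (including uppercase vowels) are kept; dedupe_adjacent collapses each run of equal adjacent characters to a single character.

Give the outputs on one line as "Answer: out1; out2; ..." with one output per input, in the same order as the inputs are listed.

Execution, op by op:
  "kzyvsr" -> "yvsr" -> "yv" -> "yv" -> "ur"
  "tsvwqwwzu" -> "vwqwwzu" -> "vw" -> "vw" -> "rs"
  "hlhoosyycmwr" -> "hoosyycmwr" -> "ho" -> "h" -> "d"
  "slk" -> "k" -> "k" -> "k" -> "g"
  "bbkrt" -> "krt" -> "kr" -> "kr" -> "gn"

"ur"; "rs"; "d"; "g"; "gn"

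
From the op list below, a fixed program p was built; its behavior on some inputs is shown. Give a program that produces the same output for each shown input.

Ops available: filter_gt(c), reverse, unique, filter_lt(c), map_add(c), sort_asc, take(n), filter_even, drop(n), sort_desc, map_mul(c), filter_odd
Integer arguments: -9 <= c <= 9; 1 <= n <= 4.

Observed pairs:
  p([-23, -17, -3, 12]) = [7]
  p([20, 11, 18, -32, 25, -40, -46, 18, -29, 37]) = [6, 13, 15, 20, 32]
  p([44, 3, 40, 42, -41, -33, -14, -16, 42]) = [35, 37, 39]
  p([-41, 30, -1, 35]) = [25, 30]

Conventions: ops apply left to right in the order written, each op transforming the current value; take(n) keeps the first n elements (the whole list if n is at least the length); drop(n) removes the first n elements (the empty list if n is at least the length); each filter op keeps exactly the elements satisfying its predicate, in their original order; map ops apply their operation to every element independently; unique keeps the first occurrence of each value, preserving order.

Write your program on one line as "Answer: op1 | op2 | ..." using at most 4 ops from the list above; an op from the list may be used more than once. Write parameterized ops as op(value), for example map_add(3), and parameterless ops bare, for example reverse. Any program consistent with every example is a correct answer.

sort_asc | unique | map_add(-5) | filter_gt(1)

Check, running the answer program on each example:
  [-23, -17, -3, 12] -> [-23, -17, -3, 12] -> [-23, -17, -3, 12] -> [-28, -22, -8, 7] -> [7]
  [20, 11, 18, -32, 25, -40, -46, 18, -29, 37] -> [-46, -40, -32, -29, 11, 18, 18, 20, 25, 37] -> [-46, -40, -32, -29, 11, 18, 20, 25, 37] -> [-51, -45, -37, -34, 6, 13, 15, 20, 32] -> [6, 13, 15, 20, 32]
  [44, 3, 40, 42, -41, -33, -14, -16, 42] -> [-41, -33, -16, -14, 3, 40, 42, 42, 44] -> [-41, -33, -16, -14, 3, 40, 42, 44] -> [-46, -38, -21, -19, -2, 35, 37, 39] -> [35, 37, 39]
  [-41, 30, -1, 35] -> [-41, -1, 30, 35] -> [-41, -1, 30, 35] -> [-46, -6, 25, 30] -> [25, 30]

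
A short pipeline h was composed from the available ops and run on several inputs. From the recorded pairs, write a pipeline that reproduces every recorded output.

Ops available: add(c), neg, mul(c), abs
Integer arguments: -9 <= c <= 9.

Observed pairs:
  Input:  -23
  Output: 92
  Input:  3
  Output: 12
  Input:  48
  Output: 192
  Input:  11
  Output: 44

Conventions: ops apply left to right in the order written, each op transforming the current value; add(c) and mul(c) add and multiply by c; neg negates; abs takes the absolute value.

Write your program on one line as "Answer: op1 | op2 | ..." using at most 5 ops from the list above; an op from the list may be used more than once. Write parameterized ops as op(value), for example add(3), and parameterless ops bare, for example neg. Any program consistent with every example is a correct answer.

mul(-1) | abs | neg | mul(4) | abs

Check, running the answer program on each example:
  -23 -> 23 -> 23 -> -23 -> -92 -> 92
  3 -> -3 -> 3 -> -3 -> -12 -> 12
  48 -> -48 -> 48 -> -48 -> -192 -> 192
  11 -> -11 -> 11 -> -11 -> -44 -> 44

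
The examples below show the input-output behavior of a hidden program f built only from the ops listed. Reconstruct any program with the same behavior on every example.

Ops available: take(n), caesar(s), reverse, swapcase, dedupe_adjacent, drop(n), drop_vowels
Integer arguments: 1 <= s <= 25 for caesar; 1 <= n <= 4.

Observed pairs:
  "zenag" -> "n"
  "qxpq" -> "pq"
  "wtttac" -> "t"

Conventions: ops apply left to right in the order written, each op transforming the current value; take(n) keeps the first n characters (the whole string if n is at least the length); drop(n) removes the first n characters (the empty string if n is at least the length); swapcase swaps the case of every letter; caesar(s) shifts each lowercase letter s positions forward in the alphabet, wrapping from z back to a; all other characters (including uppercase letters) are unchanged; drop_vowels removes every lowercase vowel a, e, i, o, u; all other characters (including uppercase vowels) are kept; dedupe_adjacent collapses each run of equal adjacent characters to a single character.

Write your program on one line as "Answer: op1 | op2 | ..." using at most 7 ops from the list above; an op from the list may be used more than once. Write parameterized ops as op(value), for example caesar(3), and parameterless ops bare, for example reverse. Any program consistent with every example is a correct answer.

swapcase | drop(2) | take(2) | dedupe_adjacent | swapcase | drop_vowels

Check, running the answer program on each example:
  "zenag" -> "ZENAG" -> "NAG" -> "NA" -> "NA" -> "na" -> "n"
  "qxpq" -> "QXPQ" -> "PQ" -> "PQ" -> "PQ" -> "pq" -> "pq"
  "wtttac" -> "WTTTAC" -> "TTAC" -> "TT" -> "T" -> "t" -> "t"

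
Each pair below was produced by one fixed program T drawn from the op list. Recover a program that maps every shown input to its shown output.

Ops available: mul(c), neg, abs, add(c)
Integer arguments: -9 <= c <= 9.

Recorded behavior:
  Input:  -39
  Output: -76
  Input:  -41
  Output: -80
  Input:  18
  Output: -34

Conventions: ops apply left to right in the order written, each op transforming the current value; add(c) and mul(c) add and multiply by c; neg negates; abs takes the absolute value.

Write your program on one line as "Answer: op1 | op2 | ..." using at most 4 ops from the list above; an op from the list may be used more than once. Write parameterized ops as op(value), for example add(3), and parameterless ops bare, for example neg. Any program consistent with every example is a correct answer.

mul(-2) | abs | add(-2) | neg

Check, running the answer program on each example:
  -39 -> 78 -> 78 -> 76 -> -76
  -41 -> 82 -> 82 -> 80 -> -80
  18 -> -36 -> 36 -> 34 -> -34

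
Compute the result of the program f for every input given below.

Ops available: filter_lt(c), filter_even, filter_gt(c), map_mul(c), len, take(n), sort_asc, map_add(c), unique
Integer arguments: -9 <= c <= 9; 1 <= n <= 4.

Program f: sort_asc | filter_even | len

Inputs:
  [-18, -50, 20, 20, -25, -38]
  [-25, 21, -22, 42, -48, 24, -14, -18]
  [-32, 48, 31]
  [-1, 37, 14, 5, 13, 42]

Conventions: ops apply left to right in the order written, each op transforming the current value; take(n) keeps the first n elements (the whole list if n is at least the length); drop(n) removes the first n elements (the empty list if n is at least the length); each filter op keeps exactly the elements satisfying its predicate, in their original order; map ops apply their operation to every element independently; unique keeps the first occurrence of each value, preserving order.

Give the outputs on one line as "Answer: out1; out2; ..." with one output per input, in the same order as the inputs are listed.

Execution, op by op:
  [-18, -50, 20, 20, -25, -38] -> [-50, -38, -25, -18, 20, 20] -> [-50, -38, -18, 20, 20] -> 5
  [-25, 21, -22, 42, -48, 24, -14, -18] -> [-48, -25, -22, -18, -14, 21, 24, 42] -> [-48, -22, -18, -14, 24, 42] -> 6
  [-32, 48, 31] -> [-32, 31, 48] -> [-32, 48] -> 2
  [-1, 37, 14, 5, 13, 42] -> [-1, 5, 13, 14, 37, 42] -> [14, 42] -> 2

5; 6; 2; 2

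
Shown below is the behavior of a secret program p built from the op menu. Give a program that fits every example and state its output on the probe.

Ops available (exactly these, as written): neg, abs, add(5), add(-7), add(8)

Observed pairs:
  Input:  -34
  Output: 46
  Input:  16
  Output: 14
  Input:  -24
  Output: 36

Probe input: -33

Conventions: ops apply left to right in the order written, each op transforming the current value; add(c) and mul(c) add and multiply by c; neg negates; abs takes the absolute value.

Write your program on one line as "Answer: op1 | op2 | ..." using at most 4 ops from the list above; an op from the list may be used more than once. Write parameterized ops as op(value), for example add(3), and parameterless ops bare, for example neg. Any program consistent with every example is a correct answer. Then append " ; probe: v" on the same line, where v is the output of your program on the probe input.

add(-7) | abs | add(5) ; probe: 45

Check, running the answer program on each example:
  -34 -> -41 -> 41 -> 46
  16 -> 9 -> 9 -> 14
  -24 -> -31 -> 31 -> 36
  probe: -33 -> -40 -> 40 -> 45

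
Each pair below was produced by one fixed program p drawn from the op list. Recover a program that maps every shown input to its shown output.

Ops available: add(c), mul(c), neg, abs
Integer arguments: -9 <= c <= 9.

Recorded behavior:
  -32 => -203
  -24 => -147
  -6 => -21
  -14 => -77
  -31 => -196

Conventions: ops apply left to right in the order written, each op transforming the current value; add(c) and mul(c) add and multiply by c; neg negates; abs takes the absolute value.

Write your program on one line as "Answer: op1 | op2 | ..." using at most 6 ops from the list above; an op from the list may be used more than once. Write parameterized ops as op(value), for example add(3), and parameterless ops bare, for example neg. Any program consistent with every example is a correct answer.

add(-5) | add(8) | neg | mul(7) | neg

Check, running the answer program on each example:
  -32 -> -37 -> -29 -> 29 -> 203 -> -203
  -24 -> -29 -> -21 -> 21 -> 147 -> -147
  -6 -> -11 -> -3 -> 3 -> 21 -> -21
  -14 -> -19 -> -11 -> 11 -> 77 -> -77
  -31 -> -36 -> -28 -> 28 -> 196 -> -196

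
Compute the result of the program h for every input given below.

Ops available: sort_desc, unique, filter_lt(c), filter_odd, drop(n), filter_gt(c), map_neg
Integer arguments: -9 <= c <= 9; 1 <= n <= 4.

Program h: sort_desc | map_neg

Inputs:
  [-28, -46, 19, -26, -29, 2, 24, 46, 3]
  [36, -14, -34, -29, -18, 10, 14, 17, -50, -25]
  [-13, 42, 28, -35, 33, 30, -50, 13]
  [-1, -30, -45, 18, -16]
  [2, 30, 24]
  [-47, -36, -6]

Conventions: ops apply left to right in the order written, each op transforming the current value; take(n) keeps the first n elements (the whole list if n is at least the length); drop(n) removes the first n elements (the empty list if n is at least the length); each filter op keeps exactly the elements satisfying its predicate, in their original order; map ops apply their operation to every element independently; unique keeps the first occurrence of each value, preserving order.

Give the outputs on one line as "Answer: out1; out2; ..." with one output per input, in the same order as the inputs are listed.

[-46, -24, -19, -3, -2, 26, 28, 29, 46]; [-36, -17, -14, -10, 14, 18, 25, 29, 34, 50]; [-42, -33, -30, -28, -13, 13, 35, 50]; [-18, 1, 16, 30, 45]; [-30, -24, -2]; [6, 36, 47]

Execution, op by op:
  [-28, -46, 19, -26, -29, 2, 24, 46, 3] -> [46, 24, 19, 3, 2, -26, -28, -29, -46] -> [-46, -24, -19, -3, -2, 26, 28, 29, 46]
  [36, -14, -34, -29, -18, 10, 14, 17, -50, -25] -> [36, 17, 14, 10, -14, -18, -25, -29, -34, -50] -> [-36, -17, -14, -10, 14, 18, 25, 29, 34, 50]
  [-13, 42, 28, -35, 33, 30, -50, 13] -> [42, 33, 30, 28, 13, -13, -35, -50] -> [-42, -33, -30, -28, -13, 13, 35, 50]
  [-1, -30, -45, 18, -16] -> [18, -1, -16, -30, -45] -> [-18, 1, 16, 30, 45]
  [2, 30, 24] -> [30, 24, 2] -> [-30, -24, -2]
  [-47, -36, -6] -> [-6, -36, -47] -> [6, 36, 47]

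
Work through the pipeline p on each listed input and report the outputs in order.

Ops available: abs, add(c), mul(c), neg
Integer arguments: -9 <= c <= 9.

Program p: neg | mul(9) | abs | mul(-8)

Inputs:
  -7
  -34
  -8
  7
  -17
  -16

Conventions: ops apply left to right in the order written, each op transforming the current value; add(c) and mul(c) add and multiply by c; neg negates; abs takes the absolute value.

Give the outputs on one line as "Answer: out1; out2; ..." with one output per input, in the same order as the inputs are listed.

-504; -2448; -576; -504; -1224; -1152

Execution, op by op:
  -7 -> 7 -> 63 -> 63 -> -504
  -34 -> 34 -> 306 -> 306 -> -2448
  -8 -> 8 -> 72 -> 72 -> -576
  7 -> -7 -> -63 -> 63 -> -504
  -17 -> 17 -> 153 -> 153 -> -1224
  -16 -> 16 -> 144 -> 144 -> -1152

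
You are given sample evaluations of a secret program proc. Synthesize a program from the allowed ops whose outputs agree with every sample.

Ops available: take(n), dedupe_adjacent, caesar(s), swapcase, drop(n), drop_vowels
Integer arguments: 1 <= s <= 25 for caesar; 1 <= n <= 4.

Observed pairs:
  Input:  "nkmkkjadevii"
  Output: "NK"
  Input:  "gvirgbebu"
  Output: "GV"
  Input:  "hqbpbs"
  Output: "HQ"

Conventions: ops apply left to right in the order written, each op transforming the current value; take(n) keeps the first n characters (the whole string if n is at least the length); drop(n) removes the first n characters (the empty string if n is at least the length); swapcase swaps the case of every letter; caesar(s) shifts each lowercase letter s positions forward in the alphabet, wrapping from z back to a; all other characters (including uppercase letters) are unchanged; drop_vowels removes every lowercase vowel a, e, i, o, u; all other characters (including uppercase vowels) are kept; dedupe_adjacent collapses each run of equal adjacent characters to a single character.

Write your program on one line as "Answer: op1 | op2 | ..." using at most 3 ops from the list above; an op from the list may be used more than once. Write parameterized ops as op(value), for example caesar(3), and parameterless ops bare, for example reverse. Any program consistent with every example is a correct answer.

take(2) | swapcase

Check, running the answer program on each example:
  "nkmkkjadevii" -> "nk" -> "NK"
  "gvirgbebu" -> "gv" -> "GV"
  "hqbpbs" -> "hq" -> "HQ"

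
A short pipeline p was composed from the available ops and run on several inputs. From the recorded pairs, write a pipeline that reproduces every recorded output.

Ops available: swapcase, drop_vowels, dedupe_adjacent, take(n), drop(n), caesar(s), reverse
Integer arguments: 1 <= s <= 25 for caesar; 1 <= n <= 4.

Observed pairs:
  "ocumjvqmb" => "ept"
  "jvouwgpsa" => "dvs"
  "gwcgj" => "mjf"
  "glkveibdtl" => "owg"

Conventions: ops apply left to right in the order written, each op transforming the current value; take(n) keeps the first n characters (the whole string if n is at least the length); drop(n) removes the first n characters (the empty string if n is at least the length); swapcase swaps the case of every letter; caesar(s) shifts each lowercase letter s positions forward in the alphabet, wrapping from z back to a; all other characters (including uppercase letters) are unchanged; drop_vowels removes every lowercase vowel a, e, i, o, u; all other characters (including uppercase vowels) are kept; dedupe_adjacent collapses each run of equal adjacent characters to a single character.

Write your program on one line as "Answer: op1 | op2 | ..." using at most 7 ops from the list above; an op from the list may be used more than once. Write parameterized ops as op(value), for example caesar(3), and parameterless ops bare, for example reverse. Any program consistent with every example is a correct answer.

reverse | take(4) | reverse | drop(1) | caesar(3) | reverse

Check, running the answer program on each example:
  "ocumjvqmb" -> "bmqvjmuco" -> "bmqv" -> "vqmb" -> "qmb" -> "tpe" -> "ept"
  "jvouwgpsa" -> "aspgwuovj" -> "aspg" -> "gpsa" -> "psa" -> "svd" -> "dvs"
  "gwcgj" -> "jgcwg" -> "jgcw" -> "wcgj" -> "cgj" -> "fjm" -> "mjf"
  "glkveibdtl" -> "ltdbievklg" -> "ltdb" -> "bdtl" -> "dtl" -> "gwo" -> "owg"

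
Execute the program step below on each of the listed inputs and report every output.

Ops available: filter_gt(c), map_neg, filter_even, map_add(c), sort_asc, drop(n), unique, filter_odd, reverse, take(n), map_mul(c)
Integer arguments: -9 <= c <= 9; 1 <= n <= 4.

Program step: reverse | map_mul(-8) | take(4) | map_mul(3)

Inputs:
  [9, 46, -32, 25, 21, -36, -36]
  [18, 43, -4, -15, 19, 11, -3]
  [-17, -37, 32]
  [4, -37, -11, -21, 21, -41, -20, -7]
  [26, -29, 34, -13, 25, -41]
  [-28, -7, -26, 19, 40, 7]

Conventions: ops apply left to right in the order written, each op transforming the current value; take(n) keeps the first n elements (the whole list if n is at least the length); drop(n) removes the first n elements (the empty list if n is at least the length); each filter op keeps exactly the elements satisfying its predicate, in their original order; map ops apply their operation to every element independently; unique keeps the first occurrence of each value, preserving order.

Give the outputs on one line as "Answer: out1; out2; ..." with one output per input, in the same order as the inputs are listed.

[864, 864, -504, -600]; [72, -264, -456, 360]; [-768, 888, 408]; [168, 480, 984, -504]; [984, -600, 312, -816]; [-168, -960, -456, 624]

Execution, op by op:
  [9, 46, -32, 25, 21, -36, -36] -> [-36, -36, 21, 25, -32, 46, 9] -> [288, 288, -168, -200, 256, -368, -72] -> [288, 288, -168, -200] -> [864, 864, -504, -600]
  [18, 43, -4, -15, 19, 11, -3] -> [-3, 11, 19, -15, -4, 43, 18] -> [24, -88, -152, 120, 32, -344, -144] -> [24, -88, -152, 120] -> [72, -264, -456, 360]
  [-17, -37, 32] -> [32, -37, -17] -> [-256, 296, 136] -> [-256, 296, 136] -> [-768, 888, 408]
  [4, -37, -11, -21, 21, -41, -20, -7] -> [-7, -20, -41, 21, -21, -11, -37, 4] -> [56, 160, 328, -168, 168, 88, 296, -32] -> [56, 160, 328, -168] -> [168, 480, 984, -504]
  [26, -29, 34, -13, 25, -41] -> [-41, 25, -13, 34, -29, 26] -> [328, -200, 104, -272, 232, -208] -> [328, -200, 104, -272] -> [984, -600, 312, -816]
  [-28, -7, -26, 19, 40, 7] -> [7, 40, 19, -26, -7, -28] -> [-56, -320, -152, 208, 56, 224] -> [-56, -320, -152, 208] -> [-168, -960, -456, 624]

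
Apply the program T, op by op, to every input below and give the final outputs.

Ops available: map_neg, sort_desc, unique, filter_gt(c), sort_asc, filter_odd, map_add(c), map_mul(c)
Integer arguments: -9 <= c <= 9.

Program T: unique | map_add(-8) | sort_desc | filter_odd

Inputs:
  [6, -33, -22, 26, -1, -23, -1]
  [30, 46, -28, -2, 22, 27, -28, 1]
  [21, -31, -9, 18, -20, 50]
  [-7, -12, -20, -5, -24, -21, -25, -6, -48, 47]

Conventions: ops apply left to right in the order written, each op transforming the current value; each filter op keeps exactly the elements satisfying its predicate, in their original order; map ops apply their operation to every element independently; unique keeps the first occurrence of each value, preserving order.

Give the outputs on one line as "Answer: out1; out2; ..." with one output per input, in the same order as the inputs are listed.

Execution, op by op:
  [6, -33, -22, 26, -1, -23, -1] -> [6, -33, -22, 26, -1, -23] -> [-2, -41, -30, 18, -9, -31] -> [18, -2, -9, -30, -31, -41] -> [-9, -31, -41]
  [30, 46, -28, -2, 22, 27, -28, 1] -> [30, 46, -28, -2, 22, 27, 1] -> [22, 38, -36, -10, 14, 19, -7] -> [38, 22, 19, 14, -7, -10, -36] -> [19, -7]
  [21, -31, -9, 18, -20, 50] -> [21, -31, -9, 18, -20, 50] -> [13, -39, -17, 10, -28, 42] -> [42, 13, 10, -17, -28, -39] -> [13, -17, -39]
  [-7, -12, -20, -5, -24, -21, -25, -6, -48, 47] -> [-7, -12, -20, -5, -24, -21, -25, -6, -48, 47] -> [-15, -20, -28, -13, -32, -29, -33, -14, -56, 39] -> [39, -13, -14, -15, -20, -28, -29, -32, -33, -56] -> [39, -13, -15, -29, -33]

[-9, -31, -41]; [19, -7]; [13, -17, -39]; [39, -13, -15, -29, -33]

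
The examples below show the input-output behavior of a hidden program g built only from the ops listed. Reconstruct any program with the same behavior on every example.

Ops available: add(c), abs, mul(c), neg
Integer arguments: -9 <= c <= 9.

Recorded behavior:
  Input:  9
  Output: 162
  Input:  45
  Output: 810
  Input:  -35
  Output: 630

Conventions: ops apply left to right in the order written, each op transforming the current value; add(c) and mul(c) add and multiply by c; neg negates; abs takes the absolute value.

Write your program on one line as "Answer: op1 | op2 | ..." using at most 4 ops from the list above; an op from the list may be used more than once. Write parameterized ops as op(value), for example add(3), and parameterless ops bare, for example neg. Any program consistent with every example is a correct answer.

mul(-1) | abs | mul(9) | mul(2)

Check, running the answer program on each example:
  9 -> -9 -> 9 -> 81 -> 162
  45 -> -45 -> 45 -> 405 -> 810
  -35 -> 35 -> 35 -> 315 -> 630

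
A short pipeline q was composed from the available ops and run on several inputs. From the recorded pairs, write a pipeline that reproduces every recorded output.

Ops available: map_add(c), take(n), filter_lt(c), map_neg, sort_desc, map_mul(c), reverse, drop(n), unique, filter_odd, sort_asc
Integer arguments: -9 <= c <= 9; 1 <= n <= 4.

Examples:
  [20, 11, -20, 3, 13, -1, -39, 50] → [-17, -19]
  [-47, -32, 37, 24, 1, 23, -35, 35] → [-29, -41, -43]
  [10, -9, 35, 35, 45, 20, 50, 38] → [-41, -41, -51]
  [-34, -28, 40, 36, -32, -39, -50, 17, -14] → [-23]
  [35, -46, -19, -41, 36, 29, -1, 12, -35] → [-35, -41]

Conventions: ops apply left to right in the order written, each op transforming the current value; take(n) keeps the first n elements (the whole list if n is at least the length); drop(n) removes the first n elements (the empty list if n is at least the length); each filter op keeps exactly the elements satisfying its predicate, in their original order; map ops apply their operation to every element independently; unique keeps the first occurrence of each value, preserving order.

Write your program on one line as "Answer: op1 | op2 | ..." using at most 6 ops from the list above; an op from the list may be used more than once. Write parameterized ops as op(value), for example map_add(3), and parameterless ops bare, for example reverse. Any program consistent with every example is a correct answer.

map_neg | sort_asc | filter_lt(-9) | map_add(-6) | filter_odd | reverse

Check, running the answer program on each example:
  [20, 11, -20, 3, 13, -1, -39, 50] -> [-20, -11, 20, -3, -13, 1, 39, -50] -> [-50, -20, -13, -11, -3, 1, 20, 39] -> [-50, -20, -13, -11] -> [-56, -26, -19, -17] -> [-19, -17] -> [-17, -19]
  [-47, -32, 37, 24, 1, 23, -35, 35] -> [47, 32, -37, -24, -1, -23, 35, -35] -> [-37, -35, -24, -23, -1, 32, 35, 47] -> [-37, -35, -24, -23] -> [-43, -41, -30, -29] -> [-43, -41, -29] -> [-29, -41, -43]
  [10, -9, 35, 35, 45, 20, 50, 38] -> [-10, 9, -35, -35, -45, -20, -50, -38] -> [-50, -45, -38, -35, -35, -20, -10, 9] -> [-50, -45, -38, -35, -35, -20, -10] -> [-56, -51, -44, -41, -41, -26, -16] -> [-51, -41, -41] -> [-41, -41, -51]
  [-34, -28, 40, 36, -32, -39, -50, 17, -14] -> [34, 28, -40, -36, 32, 39, 50, -17, 14] -> [-40, -36, -17, 14, 28, 32, 34, 39, 50] -> [-40, -36, -17] -> [-46, -42, -23] -> [-23] -> [-23]
  [35, -46, -19, -41, 36, 29, -1, 12, -35] -> [-35, 46, 19, 41, -36, -29, 1, -12, 35] -> [-36, -35, -29, -12, 1, 19, 35, 41, 46] -> [-36, -35, -29, -12] -> [-42, -41, -35, -18] -> [-41, -35] -> [-35, -41]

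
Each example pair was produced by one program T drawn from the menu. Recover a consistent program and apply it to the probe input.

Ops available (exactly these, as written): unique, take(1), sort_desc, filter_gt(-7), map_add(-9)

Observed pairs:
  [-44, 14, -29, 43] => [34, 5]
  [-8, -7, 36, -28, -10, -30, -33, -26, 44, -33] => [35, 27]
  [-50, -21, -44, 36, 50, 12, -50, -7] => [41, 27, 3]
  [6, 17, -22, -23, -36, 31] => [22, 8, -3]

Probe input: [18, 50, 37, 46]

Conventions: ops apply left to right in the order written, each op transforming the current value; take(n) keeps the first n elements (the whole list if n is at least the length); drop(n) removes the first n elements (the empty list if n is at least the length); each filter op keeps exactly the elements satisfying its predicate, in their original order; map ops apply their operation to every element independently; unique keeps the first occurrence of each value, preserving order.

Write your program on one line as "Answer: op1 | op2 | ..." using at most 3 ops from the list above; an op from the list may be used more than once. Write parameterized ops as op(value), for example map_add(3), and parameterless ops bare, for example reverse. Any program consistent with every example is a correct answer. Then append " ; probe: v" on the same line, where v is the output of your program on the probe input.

filter_gt(-7) | map_add(-9) | sort_desc ; probe: [41, 37, 28, 9]

Check, running the answer program on each example:
  [-44, 14, -29, 43] -> [14, 43] -> [5, 34] -> [34, 5]
  [-8, -7, 36, -28, -10, -30, -33, -26, 44, -33] -> [36, 44] -> [27, 35] -> [35, 27]
  [-50, -21, -44, 36, 50, 12, -50, -7] -> [36, 50, 12] -> [27, 41, 3] -> [41, 27, 3]
  [6, 17, -22, -23, -36, 31] -> [6, 17, 31] -> [-3, 8, 22] -> [22, 8, -3]
  probe: [18, 50, 37, 46] -> [18, 50, 37, 46] -> [9, 41, 28, 37] -> [41, 37, 28, 9]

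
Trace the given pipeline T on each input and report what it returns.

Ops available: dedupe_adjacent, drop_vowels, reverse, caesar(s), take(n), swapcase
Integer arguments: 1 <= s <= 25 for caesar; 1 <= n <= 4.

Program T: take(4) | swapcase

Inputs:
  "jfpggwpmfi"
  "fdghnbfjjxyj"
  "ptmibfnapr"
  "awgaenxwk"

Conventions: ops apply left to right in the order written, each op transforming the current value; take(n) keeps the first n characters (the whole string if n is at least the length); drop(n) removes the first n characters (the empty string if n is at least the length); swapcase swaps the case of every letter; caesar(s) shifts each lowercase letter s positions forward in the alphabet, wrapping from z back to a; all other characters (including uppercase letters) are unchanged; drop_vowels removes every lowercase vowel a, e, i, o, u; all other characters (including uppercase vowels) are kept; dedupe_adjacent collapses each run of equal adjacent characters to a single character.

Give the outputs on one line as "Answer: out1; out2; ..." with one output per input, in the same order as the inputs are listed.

"JFPG"; "FDGH"; "PTMI"; "AWGA"

Execution, op by op:
  "jfpggwpmfi" -> "jfpg" -> "JFPG"
  "fdghnbfjjxyj" -> "fdgh" -> "FDGH"
  "ptmibfnapr" -> "ptmi" -> "PTMI"
  "awgaenxwk" -> "awga" -> "AWGA"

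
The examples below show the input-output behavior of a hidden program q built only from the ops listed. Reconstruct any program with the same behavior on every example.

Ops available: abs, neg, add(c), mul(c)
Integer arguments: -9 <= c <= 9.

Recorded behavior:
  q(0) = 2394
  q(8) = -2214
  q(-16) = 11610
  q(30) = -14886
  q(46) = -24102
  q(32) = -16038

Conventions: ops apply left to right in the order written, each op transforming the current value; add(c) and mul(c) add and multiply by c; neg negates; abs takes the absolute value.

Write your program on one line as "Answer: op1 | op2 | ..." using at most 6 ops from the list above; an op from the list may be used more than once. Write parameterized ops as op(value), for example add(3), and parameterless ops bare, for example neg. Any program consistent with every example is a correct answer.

add(-4) | mul(-4) | mul(8) | add(5) | mul(-2) | mul(-9)

Check, running the answer program on each example:
  0 -> -4 -> 16 -> 128 -> 133 -> -266 -> 2394
  8 -> 4 -> -16 -> -128 -> -123 -> 246 -> -2214
  -16 -> -20 -> 80 -> 640 -> 645 -> -1290 -> 11610
  30 -> 26 -> -104 -> -832 -> -827 -> 1654 -> -14886
  46 -> 42 -> -168 -> -1344 -> -1339 -> 2678 -> -24102
  32 -> 28 -> -112 -> -896 -> -891 -> 1782 -> -16038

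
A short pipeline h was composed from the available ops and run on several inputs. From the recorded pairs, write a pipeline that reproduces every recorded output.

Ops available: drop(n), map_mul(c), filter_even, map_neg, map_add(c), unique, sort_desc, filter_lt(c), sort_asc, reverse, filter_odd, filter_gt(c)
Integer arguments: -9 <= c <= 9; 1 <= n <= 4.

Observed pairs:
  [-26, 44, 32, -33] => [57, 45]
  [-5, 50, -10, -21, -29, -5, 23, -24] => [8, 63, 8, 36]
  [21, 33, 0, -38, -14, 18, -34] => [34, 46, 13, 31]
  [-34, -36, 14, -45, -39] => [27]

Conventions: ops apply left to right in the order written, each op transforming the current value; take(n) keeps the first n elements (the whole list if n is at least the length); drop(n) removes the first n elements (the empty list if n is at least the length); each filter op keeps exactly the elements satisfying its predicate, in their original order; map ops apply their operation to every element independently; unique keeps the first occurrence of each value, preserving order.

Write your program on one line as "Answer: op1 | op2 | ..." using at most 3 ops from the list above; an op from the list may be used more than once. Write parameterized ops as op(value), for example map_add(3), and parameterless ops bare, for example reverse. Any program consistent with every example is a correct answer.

map_add(5) | map_add(8) | filter_gt(6)

Check, running the answer program on each example:
  [-26, 44, 32, -33] -> [-21, 49, 37, -28] -> [-13, 57, 45, -20] -> [57, 45]
  [-5, 50, -10, -21, -29, -5, 23, -24] -> [0, 55, -5, -16, -24, 0, 28, -19] -> [8, 63, 3, -8, -16, 8, 36, -11] -> [8, 63, 8, 36]
  [21, 33, 0, -38, -14, 18, -34] -> [26, 38, 5, -33, -9, 23, -29] -> [34, 46, 13, -25, -1, 31, -21] -> [34, 46, 13, 31]
  [-34, -36, 14, -45, -39] -> [-29, -31, 19, -40, -34] -> [-21, -23, 27, -32, -26] -> [27]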